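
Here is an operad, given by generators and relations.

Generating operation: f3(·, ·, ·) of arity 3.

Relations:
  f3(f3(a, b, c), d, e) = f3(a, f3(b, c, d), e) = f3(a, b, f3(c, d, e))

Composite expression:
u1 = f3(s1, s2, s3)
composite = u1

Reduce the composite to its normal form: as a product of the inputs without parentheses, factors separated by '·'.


s1 · s2 · s3

Associativity of f3 dissolves the nesting; only the s-input order survives.
f3(s1, s2, s3) flattens to s1 · s2 · s3


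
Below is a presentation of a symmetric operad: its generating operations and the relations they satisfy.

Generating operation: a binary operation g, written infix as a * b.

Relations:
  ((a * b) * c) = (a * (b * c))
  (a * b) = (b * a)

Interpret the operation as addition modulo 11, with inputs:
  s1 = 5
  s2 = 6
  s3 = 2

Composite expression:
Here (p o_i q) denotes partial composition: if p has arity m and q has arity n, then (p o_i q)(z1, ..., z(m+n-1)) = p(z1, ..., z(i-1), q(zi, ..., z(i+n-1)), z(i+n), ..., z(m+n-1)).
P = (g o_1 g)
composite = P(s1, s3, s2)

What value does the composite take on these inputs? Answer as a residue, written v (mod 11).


2 (mod 11)

(s1 * s3) = 7
((s1 * s3) * s2) = 2


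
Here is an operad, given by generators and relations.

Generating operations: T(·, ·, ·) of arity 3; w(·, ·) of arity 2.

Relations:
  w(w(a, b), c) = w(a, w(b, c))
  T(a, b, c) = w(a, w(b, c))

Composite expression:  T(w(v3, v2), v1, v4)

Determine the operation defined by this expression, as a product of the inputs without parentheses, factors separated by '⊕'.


v3 ⊕ v2 ⊕ v1 ⊕ v4

Key point: T is associative — brackets drop, the v-order remains.
w(v3, v2) collapses to v3 ⊕ v2
T(w(v3, v2), v1, v4) collapses to v3 ⊕ v2 ⊕ v1 ⊕ v4


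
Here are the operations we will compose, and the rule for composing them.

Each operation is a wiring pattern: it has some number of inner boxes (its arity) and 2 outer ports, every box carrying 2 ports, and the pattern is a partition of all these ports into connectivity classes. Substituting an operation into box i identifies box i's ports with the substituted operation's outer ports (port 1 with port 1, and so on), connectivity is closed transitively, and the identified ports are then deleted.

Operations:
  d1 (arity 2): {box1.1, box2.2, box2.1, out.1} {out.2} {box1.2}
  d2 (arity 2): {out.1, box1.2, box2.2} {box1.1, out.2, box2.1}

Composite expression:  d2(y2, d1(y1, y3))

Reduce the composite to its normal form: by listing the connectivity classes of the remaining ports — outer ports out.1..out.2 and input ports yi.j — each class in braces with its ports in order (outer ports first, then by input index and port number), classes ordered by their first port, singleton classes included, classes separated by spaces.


{out.1, y2.2} {out.2, y1.1, y2.1, y3.1, y3.2} {y1.2}

Treat the ports identified at d2 as solder joints: merge, then drop.
the subtree at d1 composes to {out.1, y1.1, y3.1, y3.2} {out.2} {y1.2} on (y1, y3); out.j = own outer ports
the subtree at d2 composes to {out.1, y2.2} {out.2, y1.1, y2.1, y3.1, y3.2} {y1.2} on (y2, y1, y3); out.j = own outer ports


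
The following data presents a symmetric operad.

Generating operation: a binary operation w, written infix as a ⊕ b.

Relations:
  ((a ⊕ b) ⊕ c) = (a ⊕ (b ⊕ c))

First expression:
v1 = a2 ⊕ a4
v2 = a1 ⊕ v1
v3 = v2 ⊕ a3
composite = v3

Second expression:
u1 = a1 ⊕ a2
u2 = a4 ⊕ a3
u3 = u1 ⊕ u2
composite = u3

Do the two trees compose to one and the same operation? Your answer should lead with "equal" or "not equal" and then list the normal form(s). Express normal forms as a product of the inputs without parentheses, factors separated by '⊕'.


equal: each reduces to a1 ⊕ a2 ⊕ a4 ⊕ a3

The first composite normalizes to a1 ⊕ a2 ⊕ a4 ⊕ a3
The second composite normalizes to a1 ⊕ a2 ⊕ a4 ⊕ a3
Same normal form: equal.


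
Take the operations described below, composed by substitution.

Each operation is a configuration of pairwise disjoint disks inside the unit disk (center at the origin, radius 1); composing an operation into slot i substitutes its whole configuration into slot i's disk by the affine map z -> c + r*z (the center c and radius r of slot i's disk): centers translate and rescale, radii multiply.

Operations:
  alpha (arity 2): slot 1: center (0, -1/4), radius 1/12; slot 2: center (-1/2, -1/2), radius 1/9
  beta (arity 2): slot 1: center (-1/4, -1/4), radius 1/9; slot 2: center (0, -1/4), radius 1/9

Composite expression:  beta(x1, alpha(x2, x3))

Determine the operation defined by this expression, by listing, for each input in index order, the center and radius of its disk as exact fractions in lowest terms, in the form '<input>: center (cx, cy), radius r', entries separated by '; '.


x1: center (-1/4, -1/4), radius 1/9; x2: center (0, -5/18), radius 1/108; x3: center (-1/18, -11/36), radius 1/81

Affine substitution under beta: radii multiply and x-centers shift.
input x1: composing its 1 substitution step yields center (-1/4, -1/4), radius 1/9
input x2: composing its 2 substitution steps yields center (0, -5/18), radius 1/108
input x3: composing its 2 substitution steps yields center (-1/18, -11/36), radius 1/81


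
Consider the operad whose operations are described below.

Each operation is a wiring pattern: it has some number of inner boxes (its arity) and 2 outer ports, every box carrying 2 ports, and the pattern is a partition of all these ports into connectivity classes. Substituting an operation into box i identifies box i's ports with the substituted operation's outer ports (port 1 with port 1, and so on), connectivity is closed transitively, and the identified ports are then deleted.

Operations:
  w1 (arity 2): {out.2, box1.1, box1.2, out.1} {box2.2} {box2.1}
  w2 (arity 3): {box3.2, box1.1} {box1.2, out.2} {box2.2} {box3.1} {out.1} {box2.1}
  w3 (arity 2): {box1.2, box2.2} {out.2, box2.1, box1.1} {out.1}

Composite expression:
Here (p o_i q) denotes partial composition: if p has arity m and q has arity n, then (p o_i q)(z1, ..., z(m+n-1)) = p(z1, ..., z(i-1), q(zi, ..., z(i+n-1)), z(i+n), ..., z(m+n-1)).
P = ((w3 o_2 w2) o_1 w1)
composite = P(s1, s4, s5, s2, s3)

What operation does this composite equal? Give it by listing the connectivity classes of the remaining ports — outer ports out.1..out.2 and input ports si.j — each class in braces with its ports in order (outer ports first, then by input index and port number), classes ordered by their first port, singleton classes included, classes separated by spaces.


After gluing at w3, chains via deleted ports link the s-ports.
w1 over (s1, s4) gives {out.1, out.2, s1.1, s1.2} {s4.1} {s4.2}, out.j being that stage's outer ports
w2 over (s5, s2, s3) gives {out.1} {out.2, s5.2} {s2.1} {s2.2} {s3.1} {s3.2, s5.1}, out.j being that stage's outer ports
w3 over (s1, s4, s5, s2, s3) gives {out.1} {out.2, s1.1, s1.2, s5.2} {s2.1} {s2.2} {s3.1} {s3.2, s5.1} {s4.1} {s4.2}, out.j being that stage's outer ports

{out.1} {out.2, s1.1, s1.2, s5.2} {s2.1} {s2.2} {s3.1} {s3.2, s5.1} {s4.1} {s4.2}


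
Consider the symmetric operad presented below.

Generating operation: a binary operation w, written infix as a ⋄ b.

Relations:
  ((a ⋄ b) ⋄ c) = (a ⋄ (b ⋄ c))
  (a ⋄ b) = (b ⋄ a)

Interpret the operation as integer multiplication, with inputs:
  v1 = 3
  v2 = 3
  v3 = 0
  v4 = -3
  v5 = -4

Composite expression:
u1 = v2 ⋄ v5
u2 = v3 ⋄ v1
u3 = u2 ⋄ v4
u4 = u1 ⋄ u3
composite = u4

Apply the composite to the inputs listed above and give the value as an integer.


(v2 ⋄ v5) = -12
(v3 ⋄ v1) = 0
((v3 ⋄ v1) ⋄ v4) = 0
((v2 ⋄ v5) ⋄ ((v3 ⋄ v1) ⋄ v4)) = 0

0


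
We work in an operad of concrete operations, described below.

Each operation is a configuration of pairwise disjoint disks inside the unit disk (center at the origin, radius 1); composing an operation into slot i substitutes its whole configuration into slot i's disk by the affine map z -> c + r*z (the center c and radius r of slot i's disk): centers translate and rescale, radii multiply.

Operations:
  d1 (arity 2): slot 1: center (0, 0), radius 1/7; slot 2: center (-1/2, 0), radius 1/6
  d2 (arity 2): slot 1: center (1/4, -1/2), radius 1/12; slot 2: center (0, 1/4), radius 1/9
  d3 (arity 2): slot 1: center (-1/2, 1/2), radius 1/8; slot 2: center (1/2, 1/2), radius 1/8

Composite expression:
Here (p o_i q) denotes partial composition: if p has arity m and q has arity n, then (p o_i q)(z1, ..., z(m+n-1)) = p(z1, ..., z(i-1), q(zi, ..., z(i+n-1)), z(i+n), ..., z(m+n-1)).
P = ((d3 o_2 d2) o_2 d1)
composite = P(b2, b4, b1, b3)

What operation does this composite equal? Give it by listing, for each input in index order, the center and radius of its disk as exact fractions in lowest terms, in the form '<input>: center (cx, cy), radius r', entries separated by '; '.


b1: center (101/192, 7/16), radius 1/576; b2: center (-1/2, 1/2), radius 1/8; b3: center (1/2, 17/32), radius 1/72; b4: center (17/32, 7/16), radius 1/672

Nesting under d3 composes maps z -> c + r*z down each b-path.
b2: after 1 affine step, its disk has center (-1/2, 1/2), radius 1/8
b4: after 3 affine steps, its disk has center (17/32, 7/16), radius 1/672
b1: after 3 affine steps, its disk has center (101/192, 7/16), radius 1/576
b3: after 2 affine steps, its disk has center (1/2, 17/32), radius 1/72


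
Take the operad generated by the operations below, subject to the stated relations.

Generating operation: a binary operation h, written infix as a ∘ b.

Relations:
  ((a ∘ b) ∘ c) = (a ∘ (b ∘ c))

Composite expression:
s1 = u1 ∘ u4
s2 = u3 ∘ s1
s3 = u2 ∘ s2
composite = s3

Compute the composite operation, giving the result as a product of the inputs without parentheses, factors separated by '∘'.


u2 ∘ u3 ∘ u1 ∘ u4

Every regrouping of h is equal, so read the u-inputs in written order.
(u1 ∘ u4) collapses to u1 ∘ u4
(u3 ∘ (u1 ∘ u4)) collapses to u3 ∘ u1 ∘ u4
(u2 ∘ (u3 ∘ (u1 ∘ u4))) collapses to u2 ∘ u3 ∘ u1 ∘ u4


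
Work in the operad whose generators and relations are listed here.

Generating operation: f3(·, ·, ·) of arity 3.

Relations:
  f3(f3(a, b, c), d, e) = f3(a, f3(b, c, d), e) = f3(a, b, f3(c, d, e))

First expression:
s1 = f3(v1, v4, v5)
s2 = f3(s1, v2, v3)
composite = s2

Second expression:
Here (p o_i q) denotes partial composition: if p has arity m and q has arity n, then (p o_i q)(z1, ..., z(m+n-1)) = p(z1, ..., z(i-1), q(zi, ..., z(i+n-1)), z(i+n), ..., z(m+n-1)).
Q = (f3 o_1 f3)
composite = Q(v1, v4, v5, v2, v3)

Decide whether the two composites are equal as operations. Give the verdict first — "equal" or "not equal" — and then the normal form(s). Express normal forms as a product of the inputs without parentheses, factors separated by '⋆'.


equal — both sides give v1 ⋆ v4 ⋆ v5 ⋆ v2 ⋆ v3

The first expression reduces to v1 ⋆ v4 ⋆ v5 ⋆ v2 ⋆ v3
The second expression reduces to v1 ⋆ v4 ⋆ v5 ⋆ v2 ⋆ v3
The forms coincide; equal.


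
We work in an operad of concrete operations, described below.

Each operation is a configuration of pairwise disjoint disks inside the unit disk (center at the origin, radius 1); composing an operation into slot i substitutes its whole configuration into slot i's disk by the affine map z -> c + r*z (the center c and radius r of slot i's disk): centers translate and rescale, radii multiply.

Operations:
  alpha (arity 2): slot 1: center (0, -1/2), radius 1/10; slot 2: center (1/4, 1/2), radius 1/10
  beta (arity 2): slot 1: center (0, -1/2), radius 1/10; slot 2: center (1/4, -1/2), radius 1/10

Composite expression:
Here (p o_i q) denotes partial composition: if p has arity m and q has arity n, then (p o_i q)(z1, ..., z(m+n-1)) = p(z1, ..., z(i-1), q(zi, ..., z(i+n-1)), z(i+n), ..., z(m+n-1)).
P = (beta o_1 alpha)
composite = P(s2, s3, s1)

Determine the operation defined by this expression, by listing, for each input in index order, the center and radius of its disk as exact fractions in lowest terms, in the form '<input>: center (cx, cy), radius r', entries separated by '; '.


s1: center (1/4, -1/2), radius 1/10; s2: center (0, -11/20), radius 1/100; s3: center (1/40, -9/20), radius 1/100

Only the slot chain above each s matters under beta; compose those maps.
tracing s2 down its 2-map path: center (0, -11/20), radius 1/100
tracing s3 down its 2-map path: center (1/40, -9/20), radius 1/100
tracing s1 down its 1-map path: center (1/4, -1/2), radius 1/10


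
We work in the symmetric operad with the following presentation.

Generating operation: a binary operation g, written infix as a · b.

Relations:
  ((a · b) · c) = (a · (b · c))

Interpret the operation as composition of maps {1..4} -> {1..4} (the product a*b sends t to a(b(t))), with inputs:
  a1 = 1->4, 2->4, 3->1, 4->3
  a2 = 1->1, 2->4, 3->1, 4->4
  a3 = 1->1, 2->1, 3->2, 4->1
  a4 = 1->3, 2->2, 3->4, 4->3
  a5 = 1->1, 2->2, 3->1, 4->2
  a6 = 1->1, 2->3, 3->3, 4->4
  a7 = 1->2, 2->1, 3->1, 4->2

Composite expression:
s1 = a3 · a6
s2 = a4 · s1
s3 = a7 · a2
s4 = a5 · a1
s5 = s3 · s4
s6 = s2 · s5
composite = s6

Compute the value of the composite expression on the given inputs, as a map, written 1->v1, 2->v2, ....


1->2, 2->2, 3->2, 4->2

(a3 · a6) = 1->1, 2->2, 3->2, 4->1
(a4 · (a3 · a6)) = 1->3, 2->2, 3->2, 4->3
(a7 · a2) = 1->2, 2->2, 3->2, 4->2
(a5 · a1) = 1->2, 2->2, 3->1, 4->1
((a7 · a2) · (a5 · a1)) = 1->2, 2->2, 3->2, 4->2
((a4 · (a3 · a6)) · ((a7 · a2) · (a5 · a1))) = 1->2, 2->2, 3->2, 4->2


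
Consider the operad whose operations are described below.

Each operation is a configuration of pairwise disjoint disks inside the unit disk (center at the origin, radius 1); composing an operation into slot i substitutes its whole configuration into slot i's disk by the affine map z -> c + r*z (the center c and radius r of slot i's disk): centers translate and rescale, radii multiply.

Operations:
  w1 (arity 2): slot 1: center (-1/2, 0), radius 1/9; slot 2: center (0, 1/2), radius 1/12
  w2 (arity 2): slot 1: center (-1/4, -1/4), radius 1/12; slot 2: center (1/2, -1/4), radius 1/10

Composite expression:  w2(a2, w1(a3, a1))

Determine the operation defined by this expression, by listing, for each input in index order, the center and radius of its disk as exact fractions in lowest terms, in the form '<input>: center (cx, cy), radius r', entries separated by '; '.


a1: center (1/2, -1/5), radius 1/120; a2: center (-1/4, -1/4), radius 1/12; a3: center (9/20, -1/4), radius 1/90

Below w2, radii multiply path by path; the a-disk centers shift.
input a2: applying the 1 nested substitution gives center (-1/4, -1/4), radius 1/12
input a3: applying the 2 nested substitutions gives center (9/20, -1/4), radius 1/90
input a1: applying the 2 nested substitutions gives center (1/2, -1/5), radius 1/120


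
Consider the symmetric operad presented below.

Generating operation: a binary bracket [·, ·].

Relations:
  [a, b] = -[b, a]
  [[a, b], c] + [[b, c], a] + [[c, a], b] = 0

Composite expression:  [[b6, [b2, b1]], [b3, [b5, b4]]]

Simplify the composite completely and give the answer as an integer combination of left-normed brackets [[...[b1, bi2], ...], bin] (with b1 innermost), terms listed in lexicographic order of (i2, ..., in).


-[[[[[b1, b2], b6], b3], b4], b5] + [[[[[b1, b2], b6], b3], b5], b4] + [[[[[b1, b2], b6], b4], b5], b3] - [[[[[b1, b2], b6], b5], b4], b3]

A multilinear Lie element is pinned by b1-initial words (b1 innermost).
Composite bracket: [[b6, [b2, b1]], [b3, [b5, b4]]]
Each bracket splits as ab - ba, giving 32 signed words (2^5 = 32).
Collect the words opening with b1:
  from b1b2b6b3b4b5, sign -1: term -[[[[[b1, b2], b6], b3], b4], b5]
  from b1b2b6b3b5b4, sign +1: term +[[[[[b1, b2], b6], b3], b5], b4]
  from b1b2b6b4b5b3, sign +1: term +[[[[[b1, b2], b6], b4], b5], b3]
  from b1b2b6b5b4b3, sign -1: term -[[[[[b1, b2], b6], b5], b4], b3]


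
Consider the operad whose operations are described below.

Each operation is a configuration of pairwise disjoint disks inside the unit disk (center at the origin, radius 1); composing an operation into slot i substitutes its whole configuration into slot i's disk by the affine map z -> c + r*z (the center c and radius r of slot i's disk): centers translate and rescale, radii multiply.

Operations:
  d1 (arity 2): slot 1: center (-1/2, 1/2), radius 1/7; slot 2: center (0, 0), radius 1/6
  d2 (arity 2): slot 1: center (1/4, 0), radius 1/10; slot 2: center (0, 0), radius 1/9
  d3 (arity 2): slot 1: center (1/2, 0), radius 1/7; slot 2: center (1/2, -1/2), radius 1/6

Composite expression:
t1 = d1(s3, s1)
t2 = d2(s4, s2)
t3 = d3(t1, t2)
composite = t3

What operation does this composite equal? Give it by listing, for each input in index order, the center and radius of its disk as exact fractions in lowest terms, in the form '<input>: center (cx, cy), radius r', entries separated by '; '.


s1: center (1/2, 0), radius 1/42; s2: center (1/2, -1/2), radius 1/54; s3: center (3/7, 1/14), radius 1/49; s4: center (13/24, -1/2), radius 1/60


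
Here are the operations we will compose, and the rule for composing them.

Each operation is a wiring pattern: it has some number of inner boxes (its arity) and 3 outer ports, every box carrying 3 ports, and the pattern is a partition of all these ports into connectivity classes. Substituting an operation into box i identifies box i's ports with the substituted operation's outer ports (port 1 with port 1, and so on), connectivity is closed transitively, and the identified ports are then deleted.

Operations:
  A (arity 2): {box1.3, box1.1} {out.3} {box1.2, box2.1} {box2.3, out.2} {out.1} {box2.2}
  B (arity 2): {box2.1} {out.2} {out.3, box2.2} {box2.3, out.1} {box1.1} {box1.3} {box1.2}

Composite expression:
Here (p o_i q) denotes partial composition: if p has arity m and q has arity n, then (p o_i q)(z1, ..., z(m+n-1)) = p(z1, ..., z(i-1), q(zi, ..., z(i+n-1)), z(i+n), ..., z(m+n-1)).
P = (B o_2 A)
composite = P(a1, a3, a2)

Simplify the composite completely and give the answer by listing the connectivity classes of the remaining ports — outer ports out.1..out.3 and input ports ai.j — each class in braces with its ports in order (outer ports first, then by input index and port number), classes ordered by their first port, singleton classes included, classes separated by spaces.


After gluing at B, chains via deleted ports link the a-ports.
stage A: inputs (a3, a2), connectivity {out.1} {out.2, a2.3} {out.3} {a2.1, a3.2} {a2.2} {a3.1, a3.3}, out.j its boundary
stage B: inputs (a1, a3, a2), connectivity {out.1} {out.2} {out.3, a2.3} {a1.1} {a1.2} {a1.3} {a2.1, a3.2} {a2.2} {a3.1, a3.3}, out.j its boundary

{out.1} {out.2} {out.3, a2.3} {a1.1} {a1.2} {a1.3} {a2.1, a3.2} {a2.2} {a3.1, a3.3}


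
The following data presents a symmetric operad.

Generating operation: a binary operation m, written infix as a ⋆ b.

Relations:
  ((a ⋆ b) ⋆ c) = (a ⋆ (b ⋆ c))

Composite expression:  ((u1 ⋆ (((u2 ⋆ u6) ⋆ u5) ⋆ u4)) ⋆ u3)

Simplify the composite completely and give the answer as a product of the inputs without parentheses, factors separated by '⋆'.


u1 ⋆ u2 ⋆ u6 ⋆ u5 ⋆ u4 ⋆ u3

All parenthesizations of m agree; list the u-inputs left to right.
(u2 ⋆ u6) reduces to u2 ⋆ u6
((u2 ⋆ u6) ⋆ u5) reduces to u2 ⋆ u6 ⋆ u5
(((u2 ⋆ u6) ⋆ u5) ⋆ u4) reduces to u2 ⋆ u6 ⋆ u5 ⋆ u4
(u1 ⋆ (((u2 ⋆ u6) ⋆ u5) ⋆ u4)) reduces to u1 ⋆ u2 ⋆ u6 ⋆ u5 ⋆ u4
((u1 ⋆ (((u2 ⋆ u6) ⋆ u5) ⋆ u4)) ⋆ u3) reduces to u1 ⋆ u2 ⋆ u6 ⋆ u5 ⋆ u4 ⋆ u3


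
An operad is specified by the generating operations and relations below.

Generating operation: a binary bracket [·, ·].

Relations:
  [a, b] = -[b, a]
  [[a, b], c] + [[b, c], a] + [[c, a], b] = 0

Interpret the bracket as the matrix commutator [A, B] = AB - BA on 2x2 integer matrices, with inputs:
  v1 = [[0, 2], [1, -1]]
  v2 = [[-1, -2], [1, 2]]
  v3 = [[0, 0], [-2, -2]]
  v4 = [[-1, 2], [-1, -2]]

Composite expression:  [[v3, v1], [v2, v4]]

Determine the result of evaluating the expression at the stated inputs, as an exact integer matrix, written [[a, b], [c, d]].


[[-24, -32], [16, 24]]


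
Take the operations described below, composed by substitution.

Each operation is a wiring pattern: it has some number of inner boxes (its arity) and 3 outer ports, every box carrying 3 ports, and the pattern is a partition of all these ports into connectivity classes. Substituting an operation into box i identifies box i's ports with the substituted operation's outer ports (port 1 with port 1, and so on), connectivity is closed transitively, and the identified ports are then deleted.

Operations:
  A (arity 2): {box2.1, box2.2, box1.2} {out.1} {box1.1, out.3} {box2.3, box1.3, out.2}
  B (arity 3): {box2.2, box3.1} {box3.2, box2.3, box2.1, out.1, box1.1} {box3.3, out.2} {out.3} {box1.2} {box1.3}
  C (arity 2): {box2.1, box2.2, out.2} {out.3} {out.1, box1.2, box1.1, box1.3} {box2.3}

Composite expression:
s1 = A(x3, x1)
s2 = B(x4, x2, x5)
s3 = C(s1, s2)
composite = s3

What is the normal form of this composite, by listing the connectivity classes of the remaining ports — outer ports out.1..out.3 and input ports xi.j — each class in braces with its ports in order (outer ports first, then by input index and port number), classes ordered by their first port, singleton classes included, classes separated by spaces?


{out.1, x1.3, x3.1, x3.3} {out.2, x2.1, x2.3, x4.1, x5.2, x5.3} {out.3} {x1.1, x1.2, x3.2} {x2.2, x5.1} {x4.2} {x4.3}


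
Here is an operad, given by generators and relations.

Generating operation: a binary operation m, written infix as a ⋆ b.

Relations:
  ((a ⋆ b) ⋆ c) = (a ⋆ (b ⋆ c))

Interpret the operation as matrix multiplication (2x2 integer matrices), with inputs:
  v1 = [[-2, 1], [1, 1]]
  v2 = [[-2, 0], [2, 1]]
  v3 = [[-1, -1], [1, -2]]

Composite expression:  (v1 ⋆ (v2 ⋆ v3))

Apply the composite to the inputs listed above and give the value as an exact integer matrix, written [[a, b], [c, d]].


[[-5, -8], [1, -2]]


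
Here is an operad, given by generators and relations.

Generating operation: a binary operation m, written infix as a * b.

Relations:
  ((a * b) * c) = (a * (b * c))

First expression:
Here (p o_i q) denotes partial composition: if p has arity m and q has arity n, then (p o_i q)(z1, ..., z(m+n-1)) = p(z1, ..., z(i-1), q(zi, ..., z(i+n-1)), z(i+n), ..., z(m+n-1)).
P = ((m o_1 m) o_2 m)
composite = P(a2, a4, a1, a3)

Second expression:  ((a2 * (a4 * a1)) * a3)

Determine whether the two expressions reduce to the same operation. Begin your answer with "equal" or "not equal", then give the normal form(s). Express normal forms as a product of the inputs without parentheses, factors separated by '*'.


equal — both sides give a2 * a4 * a1 * a3

In normal form, the first expression is a2 * a4 * a1 * a3
In normal form, the second expression is a2 * a4 * a1 * a3
The normal forms match — equal.


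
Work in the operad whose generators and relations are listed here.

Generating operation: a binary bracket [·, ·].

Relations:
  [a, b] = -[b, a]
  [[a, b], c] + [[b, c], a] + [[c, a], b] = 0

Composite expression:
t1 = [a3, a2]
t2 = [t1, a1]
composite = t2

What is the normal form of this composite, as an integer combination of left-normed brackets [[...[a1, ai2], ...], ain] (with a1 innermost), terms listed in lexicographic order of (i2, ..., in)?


[[a1, a2], a3] - [[a1, a3], a2]

A multilinear Lie element is pinned by a1-initial words (a1 innermost).
Composite bracket: [[a3, a2], a1]
Each bracket splits as ab - ba, giving 4 signed words (2^2 = 4).
Keep just the words that open with a1:
  a1a2a3 (sign +1) contributes +[[a1, a2], a3]
  a1a3a2 (sign -1) contributes -[[a1, a3], a2]


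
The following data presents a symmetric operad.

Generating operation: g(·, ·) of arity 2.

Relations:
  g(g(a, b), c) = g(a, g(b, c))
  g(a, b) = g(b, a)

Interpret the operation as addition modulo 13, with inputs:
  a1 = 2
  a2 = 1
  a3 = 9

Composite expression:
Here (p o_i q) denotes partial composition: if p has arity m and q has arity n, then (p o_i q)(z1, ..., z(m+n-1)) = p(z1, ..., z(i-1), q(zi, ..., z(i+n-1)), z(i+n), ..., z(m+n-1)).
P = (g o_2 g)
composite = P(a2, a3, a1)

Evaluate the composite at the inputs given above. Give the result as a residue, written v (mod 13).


12 (mod 13)

g(a3, a1) = 11
g(a2, g(a3, a1)) = 12


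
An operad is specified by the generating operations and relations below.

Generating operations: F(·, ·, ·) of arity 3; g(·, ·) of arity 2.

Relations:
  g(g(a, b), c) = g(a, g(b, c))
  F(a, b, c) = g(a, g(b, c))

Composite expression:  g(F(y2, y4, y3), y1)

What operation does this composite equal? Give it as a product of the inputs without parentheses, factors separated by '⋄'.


y2 ⋄ y4 ⋄ y3 ⋄ y1


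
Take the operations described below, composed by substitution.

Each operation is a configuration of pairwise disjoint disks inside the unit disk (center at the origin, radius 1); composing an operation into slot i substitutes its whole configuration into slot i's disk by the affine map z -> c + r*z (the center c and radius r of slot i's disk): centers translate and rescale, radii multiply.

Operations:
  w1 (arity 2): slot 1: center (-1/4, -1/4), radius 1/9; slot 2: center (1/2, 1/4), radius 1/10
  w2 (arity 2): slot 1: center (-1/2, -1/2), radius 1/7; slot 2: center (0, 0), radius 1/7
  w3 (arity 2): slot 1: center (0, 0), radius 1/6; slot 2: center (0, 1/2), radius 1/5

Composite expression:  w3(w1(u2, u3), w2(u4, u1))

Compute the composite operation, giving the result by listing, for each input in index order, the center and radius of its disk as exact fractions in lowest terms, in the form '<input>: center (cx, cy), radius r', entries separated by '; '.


u1: center (0, 1/2), radius 1/35; u2: center (-1/24, -1/24), radius 1/54; u3: center (1/12, 1/24), radius 1/60; u4: center (-1/10, 2/5), radius 1/35

Nesting under w3 composes maps z -> c + r*z down each u-path.
for u2, the 2-step affine chain lands on center (-1/24, -1/24), radius 1/54
for u3, the 2-step affine chain lands on center (1/12, 1/24), radius 1/60
for u4, the 2-step affine chain lands on center (-1/10, 2/5), radius 1/35
for u1, the 2-step affine chain lands on center (0, 1/2), radius 1/35


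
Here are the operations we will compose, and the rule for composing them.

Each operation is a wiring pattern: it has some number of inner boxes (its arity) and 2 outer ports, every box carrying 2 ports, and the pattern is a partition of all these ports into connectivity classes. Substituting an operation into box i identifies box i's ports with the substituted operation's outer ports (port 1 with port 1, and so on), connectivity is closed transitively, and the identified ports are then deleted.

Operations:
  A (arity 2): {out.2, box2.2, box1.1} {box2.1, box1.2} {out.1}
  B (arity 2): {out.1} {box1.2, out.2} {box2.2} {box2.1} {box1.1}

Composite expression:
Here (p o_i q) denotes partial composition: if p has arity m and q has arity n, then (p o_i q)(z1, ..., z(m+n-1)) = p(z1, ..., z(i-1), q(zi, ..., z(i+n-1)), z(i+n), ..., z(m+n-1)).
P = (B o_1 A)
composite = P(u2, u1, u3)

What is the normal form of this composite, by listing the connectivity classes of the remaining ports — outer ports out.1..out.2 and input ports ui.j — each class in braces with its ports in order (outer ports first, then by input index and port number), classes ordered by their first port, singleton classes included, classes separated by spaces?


{out.1} {out.2, u1.2, u2.1} {u1.1, u2.2} {u3.1} {u3.2}

Substituting into B glues patterns; closure does the rest.
stage A: inputs (u2, u1), connectivity {out.1} {out.2, u1.2, u2.1} {u1.1, u2.2}, out.j its boundary
stage B: inputs (u2, u1, u3), connectivity {out.1} {out.2, u1.2, u2.1} {u1.1, u2.2} {u3.1} {u3.2}, out.j its boundary


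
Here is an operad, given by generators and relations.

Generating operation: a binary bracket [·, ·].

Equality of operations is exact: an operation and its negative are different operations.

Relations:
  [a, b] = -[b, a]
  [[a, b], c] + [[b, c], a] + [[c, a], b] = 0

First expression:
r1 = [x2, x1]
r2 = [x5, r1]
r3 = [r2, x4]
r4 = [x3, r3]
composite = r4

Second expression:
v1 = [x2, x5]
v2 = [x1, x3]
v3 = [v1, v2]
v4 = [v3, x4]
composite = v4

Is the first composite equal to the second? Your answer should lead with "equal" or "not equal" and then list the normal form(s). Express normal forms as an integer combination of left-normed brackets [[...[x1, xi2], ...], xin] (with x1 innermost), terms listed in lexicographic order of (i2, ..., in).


not equal — first -[[[[x1, x2], x5], x4], x3], second -[[[[x1, x3], x2], x5], x4] + [[[[x1, x3], x5], x2], x4]


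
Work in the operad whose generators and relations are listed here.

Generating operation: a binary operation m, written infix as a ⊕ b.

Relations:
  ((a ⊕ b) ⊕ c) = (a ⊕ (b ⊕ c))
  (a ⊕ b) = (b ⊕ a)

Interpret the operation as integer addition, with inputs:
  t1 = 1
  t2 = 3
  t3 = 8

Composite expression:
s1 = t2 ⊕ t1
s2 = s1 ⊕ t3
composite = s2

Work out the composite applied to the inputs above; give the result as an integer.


12

(t2 ⊕ t1) = 4
((t2 ⊕ t1) ⊕ t3) = 12


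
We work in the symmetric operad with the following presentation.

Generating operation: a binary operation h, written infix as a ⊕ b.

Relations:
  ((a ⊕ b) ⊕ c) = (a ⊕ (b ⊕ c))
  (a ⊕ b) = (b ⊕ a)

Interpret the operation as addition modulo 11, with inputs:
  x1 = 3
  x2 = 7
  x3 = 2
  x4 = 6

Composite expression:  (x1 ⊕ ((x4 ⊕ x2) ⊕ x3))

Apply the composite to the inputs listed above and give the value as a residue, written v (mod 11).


7 (mod 11)

(x4 ⊕ x2) = 2
((x4 ⊕ x2) ⊕ x3) = 4
(x1 ⊕ ((x4 ⊕ x2) ⊕ x3)) = 7


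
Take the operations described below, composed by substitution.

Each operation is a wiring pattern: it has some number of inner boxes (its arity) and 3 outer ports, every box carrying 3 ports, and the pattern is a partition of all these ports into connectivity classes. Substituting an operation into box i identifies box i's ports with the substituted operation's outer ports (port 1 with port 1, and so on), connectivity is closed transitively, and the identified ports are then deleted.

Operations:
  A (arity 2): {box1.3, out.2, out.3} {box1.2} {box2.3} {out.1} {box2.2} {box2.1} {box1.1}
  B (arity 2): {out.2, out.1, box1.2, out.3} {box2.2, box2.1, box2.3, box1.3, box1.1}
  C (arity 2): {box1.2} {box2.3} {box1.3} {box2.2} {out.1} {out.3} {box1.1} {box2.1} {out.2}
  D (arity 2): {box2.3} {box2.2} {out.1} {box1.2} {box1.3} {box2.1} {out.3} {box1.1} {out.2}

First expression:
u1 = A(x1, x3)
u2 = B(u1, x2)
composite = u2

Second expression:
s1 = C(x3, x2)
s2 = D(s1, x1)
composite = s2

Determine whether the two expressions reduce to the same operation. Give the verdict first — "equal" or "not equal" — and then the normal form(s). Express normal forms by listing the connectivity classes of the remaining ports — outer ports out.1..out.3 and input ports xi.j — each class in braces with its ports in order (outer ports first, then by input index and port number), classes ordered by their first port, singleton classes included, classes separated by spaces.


Normal form of the first expression: {out.1, out.2, out.3, x1.3, x2.1, x2.2, x2.3} {x1.1} {x1.2} {x3.1} {x3.2} {x3.3}
Normal form of the second expression: {out.1} {out.2} {out.3} {x1.1} {x1.2} {x1.3} {x2.1} {x2.2} {x2.3} {x3.1} {x3.2} {x3.3}
No match — not equal.

not equal; the first gives {out.1, out.2, out.3, x1.3, x2.1, x2.2, x2.3} {x1.1} {x1.2} {x3.1} {x3.2} {x3.3} and the second {out.1} {out.2} {out.3} {x1.1} {x1.2} {x1.3} {x2.1} {x2.2} {x2.3} {x3.1} {x3.2} {x3.3}


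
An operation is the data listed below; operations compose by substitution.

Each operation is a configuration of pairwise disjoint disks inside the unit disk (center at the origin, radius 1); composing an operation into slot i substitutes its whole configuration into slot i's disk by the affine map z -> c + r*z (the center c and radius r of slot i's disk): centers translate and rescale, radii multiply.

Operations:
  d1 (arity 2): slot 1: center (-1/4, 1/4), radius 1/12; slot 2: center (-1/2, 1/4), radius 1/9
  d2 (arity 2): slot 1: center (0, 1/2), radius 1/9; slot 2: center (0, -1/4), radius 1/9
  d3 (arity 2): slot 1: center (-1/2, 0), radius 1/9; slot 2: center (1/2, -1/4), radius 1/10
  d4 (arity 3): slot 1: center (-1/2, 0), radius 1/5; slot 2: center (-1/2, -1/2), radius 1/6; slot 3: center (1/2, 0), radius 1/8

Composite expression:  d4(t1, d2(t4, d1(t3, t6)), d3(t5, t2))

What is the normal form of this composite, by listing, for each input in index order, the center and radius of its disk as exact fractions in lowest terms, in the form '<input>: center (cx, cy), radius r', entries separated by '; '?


t1: center (-1/2, 0), radius 1/5; t2: center (9/16, -1/32), radius 1/80; t3: center (-109/216, -29/54), radius 1/648; t4: center (-1/2, -5/12), radius 1/54; t5: center (7/16, 0), radius 1/72; t6: center (-55/108, -29/54), radius 1/486

Below d4, radii multiply path by path; the t-disk centers shift.
tracing t1 down its 1-map path: center (-1/2, 0), radius 1/5
tracing t4 down its 2-map path: center (-1/2, -5/12), radius 1/54
tracing t3 down its 3-map path: center (-109/216, -29/54), radius 1/648
tracing t6 down its 3-map path: center (-55/108, -29/54), radius 1/486
tracing t5 down its 2-map path: center (7/16, 0), radius 1/72
tracing t2 down its 2-map path: center (9/16, -1/32), radius 1/80


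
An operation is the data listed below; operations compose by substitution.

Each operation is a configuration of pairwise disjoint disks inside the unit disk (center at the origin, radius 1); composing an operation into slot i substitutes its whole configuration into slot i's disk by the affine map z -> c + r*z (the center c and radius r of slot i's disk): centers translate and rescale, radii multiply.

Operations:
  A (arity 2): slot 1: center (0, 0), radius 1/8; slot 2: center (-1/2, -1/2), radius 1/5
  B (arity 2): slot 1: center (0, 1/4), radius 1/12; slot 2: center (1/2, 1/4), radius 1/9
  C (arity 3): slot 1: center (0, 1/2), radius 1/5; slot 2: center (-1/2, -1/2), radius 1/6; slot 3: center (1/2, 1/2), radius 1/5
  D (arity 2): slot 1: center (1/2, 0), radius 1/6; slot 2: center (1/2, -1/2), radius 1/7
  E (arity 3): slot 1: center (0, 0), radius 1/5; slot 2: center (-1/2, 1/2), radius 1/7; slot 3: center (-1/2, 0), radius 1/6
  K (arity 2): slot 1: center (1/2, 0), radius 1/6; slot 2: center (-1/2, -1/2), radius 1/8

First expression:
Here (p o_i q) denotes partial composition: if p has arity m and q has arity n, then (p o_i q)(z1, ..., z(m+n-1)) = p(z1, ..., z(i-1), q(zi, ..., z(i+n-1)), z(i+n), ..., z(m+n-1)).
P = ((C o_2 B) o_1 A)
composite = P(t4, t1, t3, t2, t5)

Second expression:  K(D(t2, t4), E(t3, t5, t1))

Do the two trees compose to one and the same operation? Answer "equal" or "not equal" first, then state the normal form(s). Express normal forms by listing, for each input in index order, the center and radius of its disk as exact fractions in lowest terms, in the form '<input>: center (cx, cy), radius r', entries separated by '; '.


not equal — first t1: center (-1/10, 2/5), radius 1/25; t2: center (-5/12, -11/24), radius 1/54; t3: center (-1/2, -11/24), radius 1/72; t4: center (0, 1/2), radius 1/40; t5: center (1/2, 1/2), radius 1/5, second t1: center (-9/16, -1/2), radius 1/48; t2: center (7/12, 0), radius 1/36; t3: center (-1/2, -1/2), radius 1/40; t4: center (7/12, -1/12), radius 1/42; t5: center (-9/16, -7/16), radius 1/56

In normal form, the first expression is t1: center (-1/10, 2/5), radius 1/25; t2: center (-5/12, -11/24), radius 1/54; t3: center (-1/2, -11/24), radius 1/72; t4: center (0, 1/2), radius 1/40; t5: center (1/2, 1/2), radius 1/5
In normal form, the second expression is t1: center (-9/16, -1/2), radius 1/48; t2: center (7/12, 0), radius 1/36; t3: center (-1/2, -1/2), radius 1/40; t4: center (7/12, -1/12), radius 1/42; t5: center (-9/16, -7/16), radius 1/56
The normal forms differ: not equal.


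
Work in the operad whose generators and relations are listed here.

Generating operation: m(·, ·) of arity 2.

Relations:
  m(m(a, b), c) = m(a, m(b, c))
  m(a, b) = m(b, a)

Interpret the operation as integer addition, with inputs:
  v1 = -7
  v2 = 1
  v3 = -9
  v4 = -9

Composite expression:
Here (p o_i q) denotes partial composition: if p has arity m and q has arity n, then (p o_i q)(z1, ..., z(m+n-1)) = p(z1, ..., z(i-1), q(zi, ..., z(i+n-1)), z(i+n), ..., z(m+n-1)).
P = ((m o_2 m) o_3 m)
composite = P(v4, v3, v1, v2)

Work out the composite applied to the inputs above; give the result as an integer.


m(v1, v2) = -6
m(v3, m(v1, v2)) = -15
m(v4, m(v3, m(v1, v2))) = -24

-24


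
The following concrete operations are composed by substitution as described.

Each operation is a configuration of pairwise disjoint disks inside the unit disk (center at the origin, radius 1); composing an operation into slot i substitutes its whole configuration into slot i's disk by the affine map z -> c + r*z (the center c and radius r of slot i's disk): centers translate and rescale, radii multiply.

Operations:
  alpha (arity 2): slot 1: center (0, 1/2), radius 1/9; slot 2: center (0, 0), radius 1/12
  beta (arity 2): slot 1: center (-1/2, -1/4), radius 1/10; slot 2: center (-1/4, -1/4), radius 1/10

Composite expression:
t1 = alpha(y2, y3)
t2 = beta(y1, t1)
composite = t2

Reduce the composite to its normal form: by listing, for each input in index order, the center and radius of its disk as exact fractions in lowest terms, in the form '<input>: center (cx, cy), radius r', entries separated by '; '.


y1: center (-1/2, -1/4), radius 1/10; y2: center (-1/4, -1/5), radius 1/90; y3: center (-1/4, -1/4), radius 1/120

Follow each y-input down from beta: c' goes to c + r*c', radius to r*r'.
input y1: composing its 1 substitution step yields center (-1/2, -1/4), radius 1/10
input y2: composing its 2 substitution steps yields center (-1/4, -1/5), radius 1/90
input y3: composing its 2 substitution steps yields center (-1/4, -1/4), radius 1/120


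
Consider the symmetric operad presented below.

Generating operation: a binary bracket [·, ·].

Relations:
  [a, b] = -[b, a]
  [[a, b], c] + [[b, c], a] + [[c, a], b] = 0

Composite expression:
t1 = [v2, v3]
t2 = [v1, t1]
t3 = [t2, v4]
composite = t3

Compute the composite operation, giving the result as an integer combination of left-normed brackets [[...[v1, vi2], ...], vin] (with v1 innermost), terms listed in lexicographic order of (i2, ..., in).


[[[v1, v2], v3], v4] - [[[v1, v3], v2], v4]

Skip Jacobi rewriting: expand, keep v1-initial words, read off terms.
Composite bracket: [[v1, [v2, v3]], v4]
Each bracket splits as ab - ba, giving 8 signed words (2^3 = 8).
The v1-initial words carry the normal form:
  from v1v2v3v4, sign +1: term +[[[v1, v2], v3], v4]
  from v1v3v2v4, sign -1: term -[[[v1, v3], v2], v4]


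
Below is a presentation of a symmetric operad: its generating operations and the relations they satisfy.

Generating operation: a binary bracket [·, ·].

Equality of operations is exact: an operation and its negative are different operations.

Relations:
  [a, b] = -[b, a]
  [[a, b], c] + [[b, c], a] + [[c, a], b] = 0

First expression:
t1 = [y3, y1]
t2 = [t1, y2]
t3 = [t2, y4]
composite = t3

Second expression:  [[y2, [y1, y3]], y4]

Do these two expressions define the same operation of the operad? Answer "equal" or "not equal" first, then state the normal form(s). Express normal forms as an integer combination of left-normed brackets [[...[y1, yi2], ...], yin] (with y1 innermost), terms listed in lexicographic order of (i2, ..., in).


equal: each reduces to -[[[y1, y3], y2], y4]

The first composite normalizes to -[[[y1, y3], y2], y4]
The second composite normalizes to -[[[y1, y3], y2], y4]
The forms coincide; equal.


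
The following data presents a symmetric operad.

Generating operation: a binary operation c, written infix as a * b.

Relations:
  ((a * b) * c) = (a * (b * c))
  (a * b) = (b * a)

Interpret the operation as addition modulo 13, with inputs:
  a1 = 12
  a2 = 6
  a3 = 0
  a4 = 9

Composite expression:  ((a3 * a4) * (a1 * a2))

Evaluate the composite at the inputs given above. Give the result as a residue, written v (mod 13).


1 (mod 13)

(a3 * a4) = 9
(a1 * a2) = 5
((a3 * a4) * (a1 * a2)) = 1
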